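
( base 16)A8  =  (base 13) cc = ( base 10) 168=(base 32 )58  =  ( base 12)120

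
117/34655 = 117/34655 = 0.00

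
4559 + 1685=6244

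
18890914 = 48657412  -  29766498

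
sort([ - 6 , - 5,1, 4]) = [ - 6, - 5, 1,4]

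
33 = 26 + 7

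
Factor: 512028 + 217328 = 2^2*182339^1 = 729356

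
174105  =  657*265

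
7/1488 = 7/1488 = 0.00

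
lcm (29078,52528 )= 1628368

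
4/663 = 4/663 = 0.01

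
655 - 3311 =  - 2656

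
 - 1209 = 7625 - 8834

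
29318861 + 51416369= 80735230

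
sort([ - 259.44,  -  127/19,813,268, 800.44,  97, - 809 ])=[-809,  -  259.44, - 127/19,97,268, 800.44,813]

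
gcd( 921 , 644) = 1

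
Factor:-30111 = -3^1*10037^1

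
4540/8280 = 227/414 = 0.55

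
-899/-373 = 2  +  153/373 = 2.41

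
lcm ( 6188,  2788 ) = 253708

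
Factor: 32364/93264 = 2^(  -  2)*3^1*31^1*67^(-1) =93/268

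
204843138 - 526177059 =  - 321333921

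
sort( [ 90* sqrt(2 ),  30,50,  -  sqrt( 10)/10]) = [ - sqrt( 10 ) /10,30,50,90*sqrt( 2 )] 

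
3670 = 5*734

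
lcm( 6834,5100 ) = 341700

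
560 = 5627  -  5067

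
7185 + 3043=10228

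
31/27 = 1 +4/27 = 1.15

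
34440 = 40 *861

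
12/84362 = 6/42181 = 0.00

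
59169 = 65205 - 6036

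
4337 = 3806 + 531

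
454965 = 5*90993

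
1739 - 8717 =-6978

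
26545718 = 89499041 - 62953323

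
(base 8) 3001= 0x601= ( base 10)1537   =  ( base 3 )2002221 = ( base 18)4d7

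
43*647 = 27821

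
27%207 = 27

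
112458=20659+91799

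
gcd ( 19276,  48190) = 9638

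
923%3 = 2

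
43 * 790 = 33970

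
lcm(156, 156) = 156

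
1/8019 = 1/8019 = 0.00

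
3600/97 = 3600/97 = 37.11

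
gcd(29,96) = 1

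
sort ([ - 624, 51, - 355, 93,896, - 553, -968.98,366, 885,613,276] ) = [ - 968.98, - 624, - 553,-355, 51,  93, 276,366,613,885, 896 ] 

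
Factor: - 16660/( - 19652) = 245/289=5^1*7^2*17^( - 2)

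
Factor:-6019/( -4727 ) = 13^1*29^( - 1) * 163^( - 1)*463^1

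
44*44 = 1936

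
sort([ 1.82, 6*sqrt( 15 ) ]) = [ 1.82,6*sqrt( 15) ] 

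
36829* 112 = 4124848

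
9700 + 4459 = 14159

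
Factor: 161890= 2^1*5^1*16189^1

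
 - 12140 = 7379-19519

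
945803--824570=1770373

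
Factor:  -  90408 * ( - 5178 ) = 2^4*3^2*863^1*3767^1 = 468132624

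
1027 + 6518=7545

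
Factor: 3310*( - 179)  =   - 2^1*5^1*179^1*331^1 = - 592490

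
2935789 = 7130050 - 4194261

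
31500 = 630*50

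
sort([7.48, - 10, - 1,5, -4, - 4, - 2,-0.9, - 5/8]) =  [-10,-4, - 4 , - 2, - 1 ,-0.9, - 5/8,  5, 7.48]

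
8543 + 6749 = 15292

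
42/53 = 42/53 = 0.79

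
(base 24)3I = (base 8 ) 132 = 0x5a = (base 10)90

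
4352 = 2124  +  2228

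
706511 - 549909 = 156602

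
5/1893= 5/1893 = 0.00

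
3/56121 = 1/18707 = 0.00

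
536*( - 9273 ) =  - 4970328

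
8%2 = 0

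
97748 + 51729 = 149477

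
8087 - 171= 7916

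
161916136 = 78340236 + 83575900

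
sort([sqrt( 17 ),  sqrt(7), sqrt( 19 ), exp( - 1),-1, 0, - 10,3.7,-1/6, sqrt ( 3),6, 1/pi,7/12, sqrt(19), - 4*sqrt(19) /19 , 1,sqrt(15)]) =[ -10,-1, - 4*sqrt (19)/19,- 1/6,0,1/pi , exp ( - 1), 7/12, 1, sqrt( 3), sqrt( 7 ), 3.7, sqrt (15),sqrt( 17), sqrt( 19 ),sqrt( 19 ), 6]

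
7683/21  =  2561/7  =  365.86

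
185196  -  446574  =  - 261378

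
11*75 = 825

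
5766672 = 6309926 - 543254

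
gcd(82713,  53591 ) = 1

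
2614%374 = 370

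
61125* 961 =58741125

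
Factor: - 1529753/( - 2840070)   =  2^(- 1)*3^( - 1)*5^( - 1)*23^1*41^( - 1)*227^1*293^1 *2309^( -1)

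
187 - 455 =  - 268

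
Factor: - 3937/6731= - 31^1 * 53^(-1 ) = - 31/53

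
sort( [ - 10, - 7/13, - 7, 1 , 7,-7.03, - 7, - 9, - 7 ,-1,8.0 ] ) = [ - 10,- 9 , -7.03 ,-7  ,-7, - 7, - 1, - 7/13, 1,7,8.0]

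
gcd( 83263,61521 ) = 1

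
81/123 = 27/41 =0.66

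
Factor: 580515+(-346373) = 2^1*  117071^1 = 234142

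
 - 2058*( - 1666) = 3428628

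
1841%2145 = 1841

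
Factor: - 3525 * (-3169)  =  11170725 =3^1*5^2*47^1*3169^1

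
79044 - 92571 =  - 13527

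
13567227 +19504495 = 33071722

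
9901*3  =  29703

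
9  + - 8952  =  -8943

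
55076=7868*7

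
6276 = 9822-3546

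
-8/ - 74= 4/37 = 0.11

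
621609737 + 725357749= 1346967486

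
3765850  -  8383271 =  - 4617421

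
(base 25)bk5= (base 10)7380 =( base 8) 16324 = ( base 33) 6PL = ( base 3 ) 101010100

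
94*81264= 7638816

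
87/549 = 29/183 = 0.16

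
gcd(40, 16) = 8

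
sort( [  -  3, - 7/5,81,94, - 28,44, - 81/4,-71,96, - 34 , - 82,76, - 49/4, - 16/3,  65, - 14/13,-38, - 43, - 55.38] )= [-82,-71, - 55.38,-43, - 38,-34, - 28, - 81/4 ,-49/4, - 16/3, - 3, - 7/5, - 14/13,44, 65,76,81,94,96]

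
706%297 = 112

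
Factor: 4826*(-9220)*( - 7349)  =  2^3*5^1*19^1*127^1*461^1* 7349^1 = 326999046280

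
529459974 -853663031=-324203057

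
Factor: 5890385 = 5^1 * 631^1 * 1867^1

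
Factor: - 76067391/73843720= - 2^( - 3)*3^1*5^ ( - 1 )*1846093^(-1)* 25355797^1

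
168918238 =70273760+98644478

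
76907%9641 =9420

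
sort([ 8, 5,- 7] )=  [-7,5,8]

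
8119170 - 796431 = 7322739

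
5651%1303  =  439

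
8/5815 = 8/5815 = 0.00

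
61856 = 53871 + 7985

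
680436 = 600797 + 79639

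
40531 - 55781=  - 15250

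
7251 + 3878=11129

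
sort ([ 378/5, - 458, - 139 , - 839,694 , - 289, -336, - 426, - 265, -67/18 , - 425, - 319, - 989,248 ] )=[ - 989 , - 839,  -  458,-426, - 425 , - 336,-319 , - 289, - 265, - 139, - 67/18, 378/5,248,694 ] 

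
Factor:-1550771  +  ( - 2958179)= - 2^1*5^2*31^1*2909^1 = - 4508950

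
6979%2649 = 1681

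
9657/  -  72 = - 135+7/8 = - 134.12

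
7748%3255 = 1238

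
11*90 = 990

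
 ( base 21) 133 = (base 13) 300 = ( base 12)363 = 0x1fb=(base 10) 507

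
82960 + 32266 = 115226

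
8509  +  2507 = 11016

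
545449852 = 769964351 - 224514499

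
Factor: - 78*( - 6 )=2^2*3^2*13^1 = 468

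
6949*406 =2821294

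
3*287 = 861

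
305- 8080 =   -  7775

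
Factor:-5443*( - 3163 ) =17216209 = 3163^1 * 5443^1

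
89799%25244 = 14067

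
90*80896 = 7280640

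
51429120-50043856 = 1385264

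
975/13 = 75 =75.00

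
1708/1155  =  1 + 79/165 = 1.48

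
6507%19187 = 6507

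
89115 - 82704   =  6411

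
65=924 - 859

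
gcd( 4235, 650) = 5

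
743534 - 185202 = 558332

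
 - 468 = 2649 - 3117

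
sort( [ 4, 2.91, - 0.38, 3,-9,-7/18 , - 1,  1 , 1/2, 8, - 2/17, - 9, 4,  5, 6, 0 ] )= [ - 9, - 9, - 1,-7/18, -0.38,-2/17, 0, 1/2, 1, 2.91, 3,4,4, 5, 6, 8 ]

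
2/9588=1/4794 = 0.00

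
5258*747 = 3927726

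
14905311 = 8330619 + 6574692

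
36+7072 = 7108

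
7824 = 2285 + 5539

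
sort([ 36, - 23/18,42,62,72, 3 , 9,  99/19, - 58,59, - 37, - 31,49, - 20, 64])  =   [ - 58, - 37, - 31, -20,-23/18,  3,99/19,9,36, 42,49, 59, 62,64, 72] 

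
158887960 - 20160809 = 138727151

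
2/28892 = 1/14446= 0.00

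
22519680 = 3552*6340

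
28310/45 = 629+1/9 = 629.11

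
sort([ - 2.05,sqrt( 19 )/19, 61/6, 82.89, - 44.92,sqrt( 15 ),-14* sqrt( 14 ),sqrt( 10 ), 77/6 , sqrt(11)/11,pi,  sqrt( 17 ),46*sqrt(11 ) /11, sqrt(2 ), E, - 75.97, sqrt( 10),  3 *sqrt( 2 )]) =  [-75.97, - 14* sqrt( 14 ), - 44.92,-2.05,sqrt(19)/19,sqrt( 11 ) /11,sqrt( 2 ), E,pi,sqrt( 10 ), sqrt(10 ),  sqrt( 15 ),sqrt( 17 ), 3* sqrt( 2),61/6,77/6,46*sqrt( 11 ) /11,82.89]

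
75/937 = 75/937= 0.08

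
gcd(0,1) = 1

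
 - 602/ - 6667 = 602/6667 = 0.09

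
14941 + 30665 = 45606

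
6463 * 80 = 517040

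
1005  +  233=1238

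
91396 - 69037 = 22359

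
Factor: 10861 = 10861^1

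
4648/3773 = 1 + 125/539  =  1.23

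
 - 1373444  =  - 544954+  - 828490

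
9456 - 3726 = 5730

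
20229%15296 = 4933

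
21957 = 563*39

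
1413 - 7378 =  - 5965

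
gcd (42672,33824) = 112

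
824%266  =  26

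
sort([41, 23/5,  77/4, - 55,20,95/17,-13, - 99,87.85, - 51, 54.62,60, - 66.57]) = [  -  99, -66.57 , - 55, - 51, - 13, 23/5,95/17, 77/4,  20,  41, 54.62 , 60,87.85]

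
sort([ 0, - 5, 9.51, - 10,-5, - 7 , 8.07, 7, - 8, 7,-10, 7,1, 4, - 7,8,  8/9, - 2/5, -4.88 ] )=[ - 10,-10, - 8,- 7, - 7, - 5 , - 5, - 4.88, - 2/5,0,8/9, 1, 4,7,7,7, 8,8.07, 9.51]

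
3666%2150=1516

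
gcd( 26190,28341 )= 9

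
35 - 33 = 2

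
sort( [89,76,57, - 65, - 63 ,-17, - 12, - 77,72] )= [ - 77,  -  65, - 63, - 17 , - 12,57,72,76, 89]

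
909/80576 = 909/80576  =  0.01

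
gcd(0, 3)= 3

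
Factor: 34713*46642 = 1619083746 = 2^1 * 3^2 * 7^1 *19^1 *29^1 * 23321^1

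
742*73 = 54166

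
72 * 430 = 30960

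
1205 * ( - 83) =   -  100015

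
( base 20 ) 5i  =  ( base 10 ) 118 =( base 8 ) 166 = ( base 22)58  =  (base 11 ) a8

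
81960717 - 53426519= 28534198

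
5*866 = 4330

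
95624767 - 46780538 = 48844229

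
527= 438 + 89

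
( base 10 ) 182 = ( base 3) 20202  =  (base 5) 1212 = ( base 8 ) 266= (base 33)5h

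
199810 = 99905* 2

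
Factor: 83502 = 2^1*3^2*4639^1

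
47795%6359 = 3282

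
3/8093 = 3/8093 = 0.00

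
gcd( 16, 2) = 2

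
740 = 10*74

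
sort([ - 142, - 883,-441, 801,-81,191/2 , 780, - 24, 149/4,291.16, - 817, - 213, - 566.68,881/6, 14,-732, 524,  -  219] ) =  [ - 883, - 817, - 732,-566.68, - 441, - 219, -213, - 142,- 81, - 24,  14, 149/4, 191/2,881/6,  291.16, 524,  780, 801] 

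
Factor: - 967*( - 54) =52218 = 2^1*3^3*967^1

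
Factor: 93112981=13^1*223^1*32119^1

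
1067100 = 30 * 35570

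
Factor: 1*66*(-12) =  - 2^3*3^2*11^1 = - 792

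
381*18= 6858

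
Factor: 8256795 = 3^1*5^1*331^1*1663^1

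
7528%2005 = 1513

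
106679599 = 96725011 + 9954588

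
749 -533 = 216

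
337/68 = 4 + 65/68 = 4.96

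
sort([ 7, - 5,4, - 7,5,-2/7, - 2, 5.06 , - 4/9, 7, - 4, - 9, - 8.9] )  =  [  -  9 , - 8.9 , - 7, - 5, -4, - 2, - 4/9, - 2/7,4,  5, 5.06, 7,7]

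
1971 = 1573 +398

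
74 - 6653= - 6579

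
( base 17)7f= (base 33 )42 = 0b10000110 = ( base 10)134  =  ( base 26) 54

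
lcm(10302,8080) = 412080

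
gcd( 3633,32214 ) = 21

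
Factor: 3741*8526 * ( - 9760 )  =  -311302676160  =  -2^6*3^2*5^1  *7^2*29^2*  43^1*61^1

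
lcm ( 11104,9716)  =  77728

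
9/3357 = 1/373 = 0.00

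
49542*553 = 27396726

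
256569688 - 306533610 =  - 49963922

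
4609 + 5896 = 10505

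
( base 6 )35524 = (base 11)3975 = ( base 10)5164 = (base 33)4og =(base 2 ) 1010000101100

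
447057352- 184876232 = 262181120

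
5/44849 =5/44849 = 0.00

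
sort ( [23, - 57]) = [ - 57,  23]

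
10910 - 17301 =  - 6391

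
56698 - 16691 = 40007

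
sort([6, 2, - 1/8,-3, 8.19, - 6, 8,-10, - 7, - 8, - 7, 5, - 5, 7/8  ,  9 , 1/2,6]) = [ - 10, - 8, - 7,-7, - 6, - 5, - 3, - 1/8,1/2,7/8, 2,5, 6, 6, 8, 8.19,9]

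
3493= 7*499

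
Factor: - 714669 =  - 3^1*238223^1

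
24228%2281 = 1418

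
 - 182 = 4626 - 4808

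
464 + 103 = 567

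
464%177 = 110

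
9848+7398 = 17246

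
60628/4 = 15157  =  15157.00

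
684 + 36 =720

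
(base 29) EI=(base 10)424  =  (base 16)1a8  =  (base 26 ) g8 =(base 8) 650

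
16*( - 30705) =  - 491280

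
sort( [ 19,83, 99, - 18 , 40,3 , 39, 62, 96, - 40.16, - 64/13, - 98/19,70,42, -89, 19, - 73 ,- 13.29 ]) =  [ - 89, - 73, -40.16, - 18,- 13.29, - 98/19,  -  64/13, 3,  19  ,  19,  39, 40, 42,62 , 70,83,96, 99]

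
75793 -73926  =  1867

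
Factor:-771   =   - 3^1 * 257^1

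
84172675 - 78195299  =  5977376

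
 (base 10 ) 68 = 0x44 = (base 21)35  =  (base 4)1010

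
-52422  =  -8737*6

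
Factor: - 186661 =-73^1*2557^1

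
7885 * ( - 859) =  - 6773215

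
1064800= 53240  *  20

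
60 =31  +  29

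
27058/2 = 13529  =  13529.00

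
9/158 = 9/158 = 0.06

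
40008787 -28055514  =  11953273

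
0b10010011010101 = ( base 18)1b1f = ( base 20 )13B9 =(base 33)8lo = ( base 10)9429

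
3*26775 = 80325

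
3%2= 1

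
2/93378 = 1/46689 = 0.00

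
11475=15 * 765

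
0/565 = 0 = 0.00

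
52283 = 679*77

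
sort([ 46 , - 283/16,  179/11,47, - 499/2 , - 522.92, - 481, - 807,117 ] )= [ - 807, - 522.92, - 481,  -  499/2, - 283/16, 179/11, 46, 47,  117] 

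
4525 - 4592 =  - 67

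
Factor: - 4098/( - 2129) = 2^1*3^1*683^1*2129^(- 1)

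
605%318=287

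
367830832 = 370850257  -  3019425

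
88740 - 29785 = 58955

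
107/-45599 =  - 1 + 45492/45599 = - 0.00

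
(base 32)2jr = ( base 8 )5173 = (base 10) 2683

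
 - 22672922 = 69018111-91691033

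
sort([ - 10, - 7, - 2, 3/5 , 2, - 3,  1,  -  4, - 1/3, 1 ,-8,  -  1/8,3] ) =[ -10, - 8, - 7, - 4, -3,-2,-1/3,-1/8,3/5,1,1,2,3]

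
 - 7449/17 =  - 439 + 14/17 = - 438.18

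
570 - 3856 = - 3286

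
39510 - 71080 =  - 31570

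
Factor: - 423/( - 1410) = 3/10= 2^( - 1 )*3^1*5^(  -  1) 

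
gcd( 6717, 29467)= 1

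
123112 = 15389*8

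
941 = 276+665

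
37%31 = 6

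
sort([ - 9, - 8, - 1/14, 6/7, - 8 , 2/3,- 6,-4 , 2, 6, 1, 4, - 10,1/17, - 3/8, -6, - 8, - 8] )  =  [  -  10, - 9, - 8 , - 8,-8, - 8, - 6, - 6, - 4 , - 3/8, - 1/14, 1/17, 2/3,6/7, 1, 2, 4, 6]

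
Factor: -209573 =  -7^3*13^1*47^1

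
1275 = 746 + 529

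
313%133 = 47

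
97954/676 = 48977/338 = 144.90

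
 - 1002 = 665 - 1667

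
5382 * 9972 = 53669304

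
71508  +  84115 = 155623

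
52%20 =12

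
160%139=21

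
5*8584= 42920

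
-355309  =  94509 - 449818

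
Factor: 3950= 2^1 * 5^2*79^1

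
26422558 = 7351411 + 19071147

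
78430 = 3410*23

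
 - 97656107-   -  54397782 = -43258325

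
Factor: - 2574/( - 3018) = 3^1*11^1*13^1*503^( - 1 ) =429/503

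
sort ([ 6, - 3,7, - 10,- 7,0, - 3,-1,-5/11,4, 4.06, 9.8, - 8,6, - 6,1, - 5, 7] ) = [ - 10 , - 8, -7, - 6,-5,  -  3, - 3,-1, - 5/11,0,1,4, 4.06,6, 6,7,7, 9.8 ] 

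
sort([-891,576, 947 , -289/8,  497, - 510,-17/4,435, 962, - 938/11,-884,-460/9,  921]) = [ - 891,-884, - 510,-938/11,  -  460/9 , - 289/8, - 17/4, 435, 497, 576,921,947,962]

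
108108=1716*63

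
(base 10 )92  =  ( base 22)44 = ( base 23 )40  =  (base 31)2u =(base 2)1011100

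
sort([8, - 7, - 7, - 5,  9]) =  [-7,  -  7, - 5,  8, 9]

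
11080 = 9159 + 1921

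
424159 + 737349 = 1161508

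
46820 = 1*46820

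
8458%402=16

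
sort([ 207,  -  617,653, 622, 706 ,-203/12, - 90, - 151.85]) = [ - 617, - 151.85, - 90, - 203/12,207, 622, 653, 706 ]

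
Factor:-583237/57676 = -2^(-2)*14419^(-1) * 583237^1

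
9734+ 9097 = 18831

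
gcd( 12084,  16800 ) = 12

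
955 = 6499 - 5544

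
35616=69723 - 34107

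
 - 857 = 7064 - 7921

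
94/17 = 94/17= 5.53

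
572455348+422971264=995426612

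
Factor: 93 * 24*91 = 2^3* 3^2*7^1*13^1*31^1 = 203112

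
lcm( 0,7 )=0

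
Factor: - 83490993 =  - 3^4 * 43^1*23971^1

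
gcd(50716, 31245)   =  1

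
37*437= 16169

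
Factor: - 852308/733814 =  - 2^1*41^1*5197^1*366907^( -1) = - 426154/366907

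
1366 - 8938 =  - 7572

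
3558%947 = 717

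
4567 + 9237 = 13804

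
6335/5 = 1267 = 1267.00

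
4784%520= 104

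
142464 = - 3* ( - 47488 ) 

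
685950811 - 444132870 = 241817941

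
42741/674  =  42741/674 = 63.41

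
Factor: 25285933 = 367^1*68899^1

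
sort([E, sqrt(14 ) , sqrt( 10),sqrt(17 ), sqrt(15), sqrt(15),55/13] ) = [ E, sqrt( 10 ),sqrt( 14 ),  sqrt(15),sqrt( 15) , sqrt(17 ), 55/13]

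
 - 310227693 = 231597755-541825448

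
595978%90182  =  54886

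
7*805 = 5635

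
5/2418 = 5/2418 = 0.00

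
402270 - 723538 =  - 321268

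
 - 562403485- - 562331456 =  - 72029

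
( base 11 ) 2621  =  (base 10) 3411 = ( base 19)98a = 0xD53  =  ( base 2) 110101010011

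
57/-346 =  - 1 + 289/346 = - 0.16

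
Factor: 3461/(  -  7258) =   -  2^( - 1)*19^( - 1)*191^( - 1)*3461^1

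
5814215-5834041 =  - 19826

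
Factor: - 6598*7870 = -2^2*5^1*787^1*3299^1 = - 51926260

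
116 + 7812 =7928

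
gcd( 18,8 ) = 2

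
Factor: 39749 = 39749^1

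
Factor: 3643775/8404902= 2^(-1)*3^(  -  2) * 5^2*11^(- 2)*17^ ( - 1)*23^1*227^( - 1 )*6337^1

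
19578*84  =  1644552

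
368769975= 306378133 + 62391842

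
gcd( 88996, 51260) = 4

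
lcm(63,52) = 3276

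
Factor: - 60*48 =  - 2^6 * 3^2*5^1 = -  2880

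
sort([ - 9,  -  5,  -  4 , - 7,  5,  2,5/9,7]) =[ - 9,  -  7,  -  5 ,  -  4 , 5/9,2, 5,7]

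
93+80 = 173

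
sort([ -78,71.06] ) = [-78, 71.06] 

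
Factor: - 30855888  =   - 2^4*3^2*7^2*4373^1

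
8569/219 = 8569/219 = 39.13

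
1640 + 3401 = 5041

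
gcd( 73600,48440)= 40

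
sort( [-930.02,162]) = [ - 930.02, 162 ]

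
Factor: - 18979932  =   - 2^2*3^1*113^1*13997^1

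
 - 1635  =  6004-7639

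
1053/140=1053/140=7.52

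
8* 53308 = 426464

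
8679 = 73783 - 65104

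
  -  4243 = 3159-7402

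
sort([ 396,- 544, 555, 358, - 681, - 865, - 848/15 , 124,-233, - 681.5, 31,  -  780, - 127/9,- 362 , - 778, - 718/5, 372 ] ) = [-865, - 780,  -  778,-681.5,-681, - 544, - 362, - 233, - 718/5,-848/15, - 127/9,  31, 124, 358, 372, 396, 555]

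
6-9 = - 3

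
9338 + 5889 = 15227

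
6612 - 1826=4786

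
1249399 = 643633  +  605766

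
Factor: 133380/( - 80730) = - 38/23 = -  2^1 * 19^1 * 23^( - 1)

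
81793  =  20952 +60841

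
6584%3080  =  424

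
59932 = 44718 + 15214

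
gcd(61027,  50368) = 1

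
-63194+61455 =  -1739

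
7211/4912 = 7211/4912 = 1.47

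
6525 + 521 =7046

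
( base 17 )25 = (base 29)1A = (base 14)2b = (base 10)39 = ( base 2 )100111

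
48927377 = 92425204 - 43497827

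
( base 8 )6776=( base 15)10DC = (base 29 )47f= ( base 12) 20A6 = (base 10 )3582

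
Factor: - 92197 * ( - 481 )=7^1*13^1*37^1*13171^1 = 44346757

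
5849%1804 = 437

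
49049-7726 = 41323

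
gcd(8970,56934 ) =6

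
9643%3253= 3137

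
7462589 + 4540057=12002646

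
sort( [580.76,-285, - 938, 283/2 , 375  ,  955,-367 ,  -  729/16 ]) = [ - 938, - 367, - 285, - 729/16, 283/2, 375, 580.76, 955 ]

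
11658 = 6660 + 4998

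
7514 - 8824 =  - 1310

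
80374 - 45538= 34836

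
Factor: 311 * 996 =2^2*3^1* 83^1*311^1 = 309756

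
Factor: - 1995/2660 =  - 3/4 = -  2^ ( - 2)*3^1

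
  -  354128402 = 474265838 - 828394240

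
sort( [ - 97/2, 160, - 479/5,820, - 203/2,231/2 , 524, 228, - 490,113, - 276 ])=[ - 490, - 276, - 203/2, - 479/5,- 97/2, 113,231/2, 160,228, 524, 820] 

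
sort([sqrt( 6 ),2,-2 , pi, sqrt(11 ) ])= [-2,2,sqrt( 6 ),pi,sqrt( 11)] 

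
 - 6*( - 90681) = 544086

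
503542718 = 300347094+203195624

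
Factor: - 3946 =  - 2^1*1973^1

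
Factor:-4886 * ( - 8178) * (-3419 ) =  - 2^2*3^1* 7^1*13^1*29^1 * 47^1  *  263^1*349^1 = -136615403652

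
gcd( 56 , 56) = 56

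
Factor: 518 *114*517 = 30529884 = 2^2*3^1*7^1*11^1*19^1*37^1*47^1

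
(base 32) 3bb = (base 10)3435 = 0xD6B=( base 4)311223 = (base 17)bf1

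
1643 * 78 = 128154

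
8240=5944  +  2296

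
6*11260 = 67560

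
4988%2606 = 2382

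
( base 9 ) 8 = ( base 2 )1000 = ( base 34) 8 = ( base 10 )8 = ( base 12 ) 8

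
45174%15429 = 14316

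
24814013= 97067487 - 72253474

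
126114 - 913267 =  - 787153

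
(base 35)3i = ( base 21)5i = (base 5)443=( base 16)7b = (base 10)123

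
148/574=74/287 = 0.26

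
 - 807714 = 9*( - 89746)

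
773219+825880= 1599099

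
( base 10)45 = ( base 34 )1b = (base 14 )33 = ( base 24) 1l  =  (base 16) 2d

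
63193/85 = 63193/85 = 743.45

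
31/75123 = 31/75123 = 0.00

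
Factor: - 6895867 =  - 11^1 *43^1 *61^1 * 239^1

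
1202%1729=1202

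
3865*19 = 73435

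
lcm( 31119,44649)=1026927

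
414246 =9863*42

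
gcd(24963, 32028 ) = 471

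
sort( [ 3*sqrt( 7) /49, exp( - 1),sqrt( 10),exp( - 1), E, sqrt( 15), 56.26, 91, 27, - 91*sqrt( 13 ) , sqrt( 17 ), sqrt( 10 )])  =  [-91*sqrt( 13), 3*sqrt( 7)/49,exp( - 1) , exp( - 1) , E,sqrt( 10), sqrt( 10),sqrt( 15),sqrt( 17 ), 27, 56.26, 91]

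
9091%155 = 101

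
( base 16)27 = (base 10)39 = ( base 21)1I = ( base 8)47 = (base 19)21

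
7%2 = 1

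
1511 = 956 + 555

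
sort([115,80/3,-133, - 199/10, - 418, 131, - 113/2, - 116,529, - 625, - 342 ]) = [-625, - 418, - 342,-133, -116, - 113/2, - 199/10, 80/3,115, 131, 529] 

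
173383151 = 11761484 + 161621667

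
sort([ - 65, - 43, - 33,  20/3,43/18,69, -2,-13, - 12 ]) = [  -  65, - 43 , -33,-13,  -  12,  -  2, 43/18, 20/3,69 ]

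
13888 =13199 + 689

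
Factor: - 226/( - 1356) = 1/6 = 2^( - 1 )*3^( - 1)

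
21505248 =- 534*( - 40272)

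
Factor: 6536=2^3*  19^1 * 43^1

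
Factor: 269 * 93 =25017 = 3^1*31^1 * 269^1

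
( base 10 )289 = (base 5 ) 2124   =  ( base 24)C1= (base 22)D3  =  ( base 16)121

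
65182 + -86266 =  - 21084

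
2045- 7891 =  - 5846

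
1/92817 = 1/92817 = 0.00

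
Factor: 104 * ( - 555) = - 2^3 * 3^1* 5^1 * 13^1*37^1 = - 57720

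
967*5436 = 5256612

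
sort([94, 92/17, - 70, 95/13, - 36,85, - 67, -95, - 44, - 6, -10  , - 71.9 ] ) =[ - 95 ,  -  71.9, - 70, - 67, - 44, - 36,  -  10 ,- 6,92/17,95/13, 85,94 ]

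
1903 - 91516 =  - 89613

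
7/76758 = 7/76758  =  0.00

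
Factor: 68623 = 163^1 * 421^1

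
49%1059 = 49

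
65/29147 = 65/29147 = 0.00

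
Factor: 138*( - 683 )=-94254  =  - 2^1*3^1*23^1*683^1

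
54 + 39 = 93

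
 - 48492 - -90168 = 41676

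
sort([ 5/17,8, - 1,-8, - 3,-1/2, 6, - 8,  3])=[ - 8,- 8, - 3, - 1,-1/2, 5/17, 3, 6 , 8] 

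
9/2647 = 9/2647 = 0.00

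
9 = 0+9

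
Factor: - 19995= - 3^1*5^1*31^1*43^1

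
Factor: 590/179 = 2^1 *5^1*59^1 *179^(- 1) 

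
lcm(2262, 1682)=65598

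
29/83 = 29/83  =  0.35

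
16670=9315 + 7355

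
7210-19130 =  - 11920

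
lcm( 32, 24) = 96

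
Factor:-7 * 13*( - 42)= 3822 = 2^1*3^1*7^2 * 13^1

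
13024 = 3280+9744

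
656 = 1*656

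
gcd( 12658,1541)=1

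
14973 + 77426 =92399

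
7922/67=118 +16/67 = 118.24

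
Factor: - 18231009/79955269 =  - 3^1 * 61^1*499^( - 1 )*99623^1*160231^(- 1)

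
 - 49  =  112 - 161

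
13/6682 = 1/514 = 0.00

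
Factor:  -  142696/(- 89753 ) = 2^3*17837^1* 89753^(-1)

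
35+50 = 85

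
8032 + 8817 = 16849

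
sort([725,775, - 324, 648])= [ - 324,648 , 725,775 ]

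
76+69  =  145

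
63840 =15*4256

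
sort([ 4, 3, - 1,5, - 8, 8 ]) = [ - 8, - 1,  3, 4,  5,8]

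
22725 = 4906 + 17819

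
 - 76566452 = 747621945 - 824188397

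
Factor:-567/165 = -189/55  =  -3^3*5^ ( - 1)*7^1* 11^(-1)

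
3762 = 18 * 209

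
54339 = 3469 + 50870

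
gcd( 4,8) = 4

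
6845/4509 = 6845/4509  =  1.52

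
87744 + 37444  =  125188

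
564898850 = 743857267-178958417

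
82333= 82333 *1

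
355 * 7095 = 2518725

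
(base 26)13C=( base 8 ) 1376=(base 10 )766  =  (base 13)46C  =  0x2fe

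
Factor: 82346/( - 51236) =- 2^( - 1 )*11^1 * 19^1*197^1*12809^(-1) = -41173/25618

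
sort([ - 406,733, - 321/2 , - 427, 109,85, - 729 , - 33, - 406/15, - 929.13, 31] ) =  [-929.13, - 729, - 427  , -406, -321/2, - 33, - 406/15,31 , 85,109, 733 ] 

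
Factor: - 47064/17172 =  - 74/27=- 2^1*3^( - 3 )*37^1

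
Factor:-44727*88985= -3980032095 = - 3^1*5^1*13^1*17^1*37^2*877^1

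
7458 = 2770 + 4688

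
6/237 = 2/79= 0.03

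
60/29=2 + 2/29 = 2.07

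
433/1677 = 433/1677 = 0.26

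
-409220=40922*( - 10)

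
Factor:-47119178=- 2^1 * 23559589^1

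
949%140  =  109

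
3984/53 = 3984/53 = 75.17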